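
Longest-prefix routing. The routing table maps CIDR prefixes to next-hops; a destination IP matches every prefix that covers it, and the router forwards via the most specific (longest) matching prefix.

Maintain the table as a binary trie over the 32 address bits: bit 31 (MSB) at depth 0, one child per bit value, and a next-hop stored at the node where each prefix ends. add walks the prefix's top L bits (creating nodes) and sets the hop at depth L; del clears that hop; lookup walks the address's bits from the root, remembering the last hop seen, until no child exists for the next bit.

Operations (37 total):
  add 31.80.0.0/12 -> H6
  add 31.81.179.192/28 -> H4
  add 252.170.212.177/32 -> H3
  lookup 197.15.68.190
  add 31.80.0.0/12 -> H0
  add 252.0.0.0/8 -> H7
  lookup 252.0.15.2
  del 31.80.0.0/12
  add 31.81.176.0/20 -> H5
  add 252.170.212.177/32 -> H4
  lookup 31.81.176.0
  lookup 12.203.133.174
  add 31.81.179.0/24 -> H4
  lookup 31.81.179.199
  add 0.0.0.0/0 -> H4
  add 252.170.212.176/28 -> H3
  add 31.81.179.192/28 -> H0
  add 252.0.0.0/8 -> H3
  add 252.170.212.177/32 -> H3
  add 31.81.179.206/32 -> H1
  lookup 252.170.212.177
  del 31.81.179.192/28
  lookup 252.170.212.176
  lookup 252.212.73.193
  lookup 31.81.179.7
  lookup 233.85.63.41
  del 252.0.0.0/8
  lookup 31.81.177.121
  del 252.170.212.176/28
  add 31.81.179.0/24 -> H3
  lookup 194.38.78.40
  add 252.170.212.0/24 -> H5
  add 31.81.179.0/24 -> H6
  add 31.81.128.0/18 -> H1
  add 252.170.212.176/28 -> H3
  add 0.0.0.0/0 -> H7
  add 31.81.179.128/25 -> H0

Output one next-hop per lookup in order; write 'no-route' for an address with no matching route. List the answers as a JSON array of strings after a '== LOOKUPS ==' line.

Apply in order:
  add 31.80.0.0/12 -> H6 at depth 12
  add 31.81.179.192/28 -> H4 at depth 28
  add 252.170.212.177/32 -> H3 at depth 32
  Q 197.15.68.190: descend 11 ; hops seen [∅] ; pick no-route
  add 31.80.0.0/12 -> H0 at depth 12
  add 252.0.0.0/8 -> H7 at depth 8
  Q 252.0.15.2: descend 11111100 ; hops seen [H7] ; pick H7
  del 31.80.0.0/12 (clear depth 12)
  add 31.81.176.0/20 -> H5 at depth 20
  add 252.170.212.177/32 -> H4 at depth 32
  Q 31.81.176.0: descend 0001111101010001101100 ; hops seen [H5] ; pick H5
  Q 12.203.133.174: descend 000 ; hops seen [∅] ; pick no-route
  add 31.81.179.0/24 -> H4 at depth 24
  Q 31.81.179.199: descend 0001111101010001101100111100 ; hops seen [H5,H4,H4] ; pick H4
  add 0.0.0.0/0 -> H4 at depth 0
  add 252.170.212.176/28 -> H3 at depth 28
  add 31.81.179.192/28 -> H0 at depth 28
  add 252.0.0.0/8 -> H3 at depth 8
  add 252.170.212.177/32 -> H3 at depth 32
  add 31.81.179.206/32 -> H1 at depth 32
  Q 252.170.212.177: descend 11111100101010101101010010110001 ; hops seen [H4,H3,H3,H3] ; pick H3
  del 31.81.179.192/28 (clear depth 28)
  Q 252.170.212.176: descend 1111110010101010110101001011000 ; hops seen [H4,H3,H3] ; pick H3
  Q 252.212.73.193: descend 111111001 ; hops seen [H4,H3] ; pick H3
  Q 31.81.179.7: descend 000111110101000110110011 ; hops seen [H4,H5,H4] ; pick H4
  Q 233.85.63.41: descend 111 ; hops seen [H4] ; pick H4
  del 252.0.0.0/8 (clear depth 8)
  Q 31.81.177.121: descend 0001111101010001101100 ; hops seen [H4,H5] ; pick H5
  del 252.170.212.176/28 (clear depth 28)
  add 31.81.179.0/24 -> H3 at depth 24
  Q 194.38.78.40: descend 11 ; hops seen [H4] ; pick H4
  add 252.170.212.0/24 -> H5 at depth 24
  add 31.81.179.0/24 -> H6 at depth 24
  add 31.81.128.0/18 -> H1 at depth 18
  add 252.170.212.176/28 -> H3 at depth 28
  add 0.0.0.0/0 -> H7 at depth 0
  add 31.81.179.128/25 -> H0 at depth 25

== LOOKUPS ==
["no-route","H7","H5","no-route","H4","H3","H3","H3","H4","H4","H5","H4"]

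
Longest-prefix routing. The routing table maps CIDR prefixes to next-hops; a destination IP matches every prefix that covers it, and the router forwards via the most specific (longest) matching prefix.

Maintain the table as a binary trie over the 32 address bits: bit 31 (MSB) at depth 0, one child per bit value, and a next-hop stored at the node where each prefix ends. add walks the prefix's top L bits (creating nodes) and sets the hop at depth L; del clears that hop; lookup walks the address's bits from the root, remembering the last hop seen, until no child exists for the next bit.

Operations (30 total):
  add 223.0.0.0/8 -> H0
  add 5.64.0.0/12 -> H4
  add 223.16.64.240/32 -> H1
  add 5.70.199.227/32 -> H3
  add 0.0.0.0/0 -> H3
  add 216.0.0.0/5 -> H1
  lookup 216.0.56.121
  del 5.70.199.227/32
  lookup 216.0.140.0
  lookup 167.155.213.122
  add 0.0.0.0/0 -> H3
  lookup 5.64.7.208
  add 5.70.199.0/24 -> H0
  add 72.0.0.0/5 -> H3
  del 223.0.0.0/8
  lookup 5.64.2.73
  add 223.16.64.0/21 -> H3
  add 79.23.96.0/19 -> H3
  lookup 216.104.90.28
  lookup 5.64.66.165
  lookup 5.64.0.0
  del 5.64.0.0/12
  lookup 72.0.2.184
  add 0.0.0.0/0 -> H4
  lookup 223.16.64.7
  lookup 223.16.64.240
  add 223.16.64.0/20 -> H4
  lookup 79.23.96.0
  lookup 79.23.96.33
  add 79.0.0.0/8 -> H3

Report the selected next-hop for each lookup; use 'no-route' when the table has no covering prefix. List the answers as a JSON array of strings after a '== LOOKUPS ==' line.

Process each operation:
  + 223.0.0.0/8 (H0) depth=8
  + 5.64.0.0/12 (H4) depth=12
  + 223.16.64.240/32 (H1) depth=32
  + 5.70.199.227/32 (H3) depth=32
  + 0.0.0.0/0 (H3) depth=0
  + 216.0.0.0/5 (H1) depth=5
  lookup 216.0.56.121: bits 11011 walk d0:H3→d1:-→d2:-→d3:-→d4:-→d5:H1 -> H1
  - 5.70.199.227/32 clear@32
  lookup 216.0.140.0: bits 11011 walk d0:H3→d1:-→d2:-→d3:-→d4:-→d5:H1 -> H1
  lookup 167.155.213.122: bits 1 walk d0:H3→d1:- -> H3
  + 0.0.0.0/0 (H3) depth=0
  lookup 5.64.7.208: bits 0000010101000 walk d0:H3→d1:-→d2:-→d3:-→d4:-→d5:-→d6:-→d7:-→d8:-→d9:-→d10:-→d11:-→d12:H4→d13:- -> H4
  + 5.70.199.0/24 (H0) depth=24
  + 72.0.0.0/5 (H3) depth=5
  - 223.0.0.0/8 clear@8
  lookup 5.64.2.73: bits 0000010101000 walk d0:H3→d1:-→d2:-→d3:-→d4:-→d5:-→d6:-→d7:-→d8:-→d9:-→d10:-→d11:-→d12:H4→d13:- -> H4
  + 223.16.64.0/21 (H3) depth=21
  + 79.23.96.0/19 (H3) depth=19
  lookup 216.104.90.28: bits 11011 walk d0:H3→d1:-→d2:-→d3:-→d4:-→d5:H1 -> H1
  lookup 5.64.66.165: bits 0000010101000 walk d0:H3→d1:-→d2:-→d3:-→d4:-→d5:-→d6:-→d7:-→d8:-→d9:-→d10:-→d11:-→d12:H4→d13:- -> H4
  lookup 5.64.0.0: bits 0000010101000 walk d0:H3→d1:-→d2:-→d3:-→d4:-→d5:-→d6:-→d7:-→d8:-→d9:-→d10:-→d11:-→d12:H4→d13:- -> H4
  - 5.64.0.0/12 clear@12
  lookup 72.0.2.184: bits 01001 walk d0:H3→d1:-→d2:-→d3:-→d4:-→d5:H3 -> H3
  + 0.0.0.0/0 (H4) depth=0
  lookup 223.16.64.7: bits 110111110001000001000000 walk d0:H4→d1:-→d2:-→d3:-→d4:-→d5:H1→d6:-→d7:-→d8:-→d9:-→d10:-→d11:-→d12:-→d13:-→d14:-→d15:-→d16:-→d17:-→d18:-→d19:-→d20:-→d21:H3→d22:-→d23:-→d24:- -> H3
  lookup 223.16.64.240: bits 11011111000100000100000011110000 walk d0:H4→d1:-→d2:-→d3:-→d4:-→d5:H1→d6:-→d7:-→d8:-→d9:-→d10:-→d11:-→d12:-→d13:-→d14:-→d15:-→d16:-→d17:-→d18:-→d19:-→d20:-→d21:H3→d22:-→d23:-→d24:-→d25:-→d26:-→d27:-→d28:-→d29:-→d30:-→d31:-→d32:H1 -> H1
  + 223.16.64.0/20 (H4) depth=20
  lookup 79.23.96.0: bits 0100111100010111011 walk d0:H4→d1:-→d2:-→d3:-→d4:-→d5:H3→d6:-→d7:-→d8:-→d9:-→d10:-→d11:-→d12:-→d13:-→d14:-→d15:-→d16:-→d17:-→d18:-→d19:H3 -> H3
  lookup 79.23.96.33: bits 0100111100010111011 walk d0:H4→d1:-→d2:-→d3:-→d4:-→d5:H3→d6:-→d7:-→d8:-→d9:-→d10:-→d11:-→d12:-→d13:-→d14:-→d15:-→d16:-→d17:-→d18:-→d19:H3 -> H3
  + 79.0.0.0/8 (H3) depth=8

== LOOKUPS ==
["H1","H1","H3","H4","H4","H1","H4","H4","H3","H3","H1","H3","H3"]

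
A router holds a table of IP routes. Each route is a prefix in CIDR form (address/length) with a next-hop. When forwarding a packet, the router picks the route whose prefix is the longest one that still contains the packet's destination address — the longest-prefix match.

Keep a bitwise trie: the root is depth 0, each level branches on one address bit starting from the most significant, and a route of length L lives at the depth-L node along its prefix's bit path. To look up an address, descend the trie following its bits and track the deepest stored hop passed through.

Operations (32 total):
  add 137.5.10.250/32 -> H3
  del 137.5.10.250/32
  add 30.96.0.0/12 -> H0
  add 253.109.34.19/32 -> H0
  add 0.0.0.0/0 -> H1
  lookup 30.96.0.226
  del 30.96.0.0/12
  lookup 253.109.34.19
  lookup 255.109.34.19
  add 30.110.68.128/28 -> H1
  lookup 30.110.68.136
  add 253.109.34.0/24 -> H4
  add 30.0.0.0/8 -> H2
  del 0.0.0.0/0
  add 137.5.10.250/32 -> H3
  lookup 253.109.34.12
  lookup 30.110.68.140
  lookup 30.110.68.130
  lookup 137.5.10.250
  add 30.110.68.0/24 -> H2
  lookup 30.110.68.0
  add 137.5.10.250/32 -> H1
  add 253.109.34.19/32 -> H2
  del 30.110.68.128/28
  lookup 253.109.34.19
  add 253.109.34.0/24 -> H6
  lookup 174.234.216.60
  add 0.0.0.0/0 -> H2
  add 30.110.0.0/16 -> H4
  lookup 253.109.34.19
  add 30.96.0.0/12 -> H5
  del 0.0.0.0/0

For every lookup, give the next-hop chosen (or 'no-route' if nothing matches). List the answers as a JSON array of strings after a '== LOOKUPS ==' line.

Apply in order:
  add 137.5.10.250/32 -> H3 at depth 32
  - 137.5.10.250/32 clear@32
  add 30.96.0.0/12 -> H0 at depth 12
  add 253.109.34.19/32 -> H0 at depth 32
  add 0.0.0.0/0 -> H1 at depth 0
  Q 30.96.0.226: descend 000111100110 ; hops seen [H1,H0] ; pick H0
  - 30.96.0.0/12 clear@12
  Q 253.109.34.19: descend 11111101011011010010001000010011 ; hops seen [H1,H0] ; pick H0
  Q 255.109.34.19: descend 111111 ; hops seen [H1] ; pick H1
  add 30.110.68.128/28 -> H1 at depth 28
  Q 30.110.68.136: descend 0001111001101110010001001000 ; hops seen [H1,H1] ; pick H1
  add 253.109.34.0/24 -> H4 at depth 24
  add 30.0.0.0/8 -> H2 at depth 8
  - 0.0.0.0/0 clear@0
  add 137.5.10.250/32 -> H3 at depth 32
  Q 253.109.34.12: descend 111111010110110100100010000 ; hops seen [H4] ; pick H4
  Q 30.110.68.140: descend 0001111001101110010001001000 ; hops seen [H2,H1] ; pick H1
  Q 30.110.68.130: descend 0001111001101110010001001000 ; hops seen [H2,H1] ; pick H1
  Q 137.5.10.250: descend 10001001000001010000101011111010 ; hops seen [H3] ; pick H3
  add 30.110.68.0/24 -> H2 at depth 24
  Q 30.110.68.0: descend 000111100110111001000100 ; hops seen [H2,H2] ; pick H2
  add 137.5.10.250/32 -> H1 at depth 32
  add 253.109.34.19/32 -> H2 at depth 32
  - 30.110.68.128/28 clear@28
  Q 253.109.34.19: descend 11111101011011010010001000010011 ; hops seen [H4,H2] ; pick H2
  add 253.109.34.0/24 -> H6 at depth 24
  Q 174.234.216.60: descend 10 ; hops seen [∅] ; pick no-route
  add 0.0.0.0/0 -> H2 at depth 0
  add 30.110.0.0/16 -> H4 at depth 16
  Q 253.109.34.19: descend 11111101011011010010001000010011 ; hops seen [H2,H6,H2] ; pick H2
  add 30.96.0.0/12 -> H5 at depth 12
  - 0.0.0.0/0 clear@0

== LOOKUPS ==
["H0","H0","H1","H1","H4","H1","H1","H3","H2","H2","no-route","H2"]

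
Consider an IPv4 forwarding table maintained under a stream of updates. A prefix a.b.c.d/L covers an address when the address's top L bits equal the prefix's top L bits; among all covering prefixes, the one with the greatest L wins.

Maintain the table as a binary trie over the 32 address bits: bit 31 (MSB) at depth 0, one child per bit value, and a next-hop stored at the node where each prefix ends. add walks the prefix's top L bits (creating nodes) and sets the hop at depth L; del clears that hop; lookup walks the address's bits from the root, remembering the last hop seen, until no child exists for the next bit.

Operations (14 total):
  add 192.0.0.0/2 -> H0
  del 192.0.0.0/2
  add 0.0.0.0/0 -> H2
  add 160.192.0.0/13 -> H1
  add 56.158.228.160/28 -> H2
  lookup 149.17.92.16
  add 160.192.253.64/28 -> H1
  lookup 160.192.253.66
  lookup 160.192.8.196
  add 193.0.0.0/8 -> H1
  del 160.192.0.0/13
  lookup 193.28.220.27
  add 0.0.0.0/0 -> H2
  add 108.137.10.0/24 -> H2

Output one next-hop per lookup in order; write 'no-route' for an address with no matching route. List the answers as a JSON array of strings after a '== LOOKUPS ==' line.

Trace:
  + 192.0.0.0/2 (H0) depth=2
  del 192.0.0.0/2 (clear depth 2)
  + 0.0.0.0/0 (H2) depth=0
  + 160.192.0.0/13 (H1) depth=13
  + 56.158.228.160/28 (H2) depth=28
  lookup 149.17.92.16: bits 10 walk d0:H2→d1:-→d2:- -> H2
  + 160.192.253.64/28 (H1) depth=28
  lookup 160.192.253.66: bits 1010000011000000111111010100 walk d0:H2→d1:-→d2:-→d3:-→d4:-→d5:-→d6:-→d7:-→d8:-→d9:-→d10:-→d11:-→d12:-→d13:H1→d14:-→d15:-→d16:-→d17:-→d18:-→d19:-→d20:-→d21:-→d22:-→d23:-→d24:-→d25:-→d26:-→d27:-→d28:H1 -> H1
  lookup 160.192.8.196: bits 1010000011000000 walk d0:H2→d1:-→d2:-→d3:-→d4:-→d5:-→d6:-→d7:-→d8:-→d9:-→d10:-→d11:-→d12:-→d13:H1→d14:-→d15:-→d16:- -> H1
  + 193.0.0.0/8 (H1) depth=8
  del 160.192.0.0/13 (clear depth 13)
  lookup 193.28.220.27: bits 11000001 walk d0:H2→d1:-→d2:-→d3:-→d4:-→d5:-→d6:-→d7:-→d8:H1 -> H1
  + 0.0.0.0/0 (H2) depth=0
  + 108.137.10.0/24 (H2) depth=24

== LOOKUPS ==
["H2","H1","H1","H1"]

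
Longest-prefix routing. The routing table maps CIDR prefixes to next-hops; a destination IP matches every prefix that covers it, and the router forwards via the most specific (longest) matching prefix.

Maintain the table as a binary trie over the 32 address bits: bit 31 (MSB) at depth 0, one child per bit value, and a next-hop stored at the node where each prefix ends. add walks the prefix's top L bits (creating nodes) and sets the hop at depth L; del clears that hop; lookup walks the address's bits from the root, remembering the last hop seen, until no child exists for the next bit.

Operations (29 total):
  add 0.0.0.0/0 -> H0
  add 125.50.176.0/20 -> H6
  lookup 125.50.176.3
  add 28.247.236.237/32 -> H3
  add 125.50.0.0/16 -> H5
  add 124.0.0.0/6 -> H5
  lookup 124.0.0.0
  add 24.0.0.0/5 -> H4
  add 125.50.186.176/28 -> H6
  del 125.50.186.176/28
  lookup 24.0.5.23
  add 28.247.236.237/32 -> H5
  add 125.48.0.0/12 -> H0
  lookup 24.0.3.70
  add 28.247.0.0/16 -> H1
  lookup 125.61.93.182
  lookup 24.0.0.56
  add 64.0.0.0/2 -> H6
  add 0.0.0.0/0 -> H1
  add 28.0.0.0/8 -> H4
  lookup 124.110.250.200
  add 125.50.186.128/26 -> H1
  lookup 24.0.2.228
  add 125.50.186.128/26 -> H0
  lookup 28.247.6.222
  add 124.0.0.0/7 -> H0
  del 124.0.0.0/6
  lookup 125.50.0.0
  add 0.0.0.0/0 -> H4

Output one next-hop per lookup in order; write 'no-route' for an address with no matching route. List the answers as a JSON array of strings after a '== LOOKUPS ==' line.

Process each operation:
  + 0.0.0.0/0 (H0) depth=0
  + 125.50.176.0/20 (H6) depth=20
  lookup 125.50.176.3: bits 01111101001100101011 walk d0:H0→d1:-→d2:-→d3:-→d4:-→d5:-→d6:-→d7:-→d8:-→d9:-→d10:-→d11:-→d12:-→d13:-→d14:-→d15:-→d16:-→d17:-→d18:-→d19:-→d20:H6 -> H6
  + 28.247.236.237/32 (H3) depth=32
  + 125.50.0.0/16 (H5) depth=16
  + 124.0.0.0/6 (H5) depth=6
  lookup 124.0.0.0: bits 0111110 walk d0:H0→d1:-→d2:-→d3:-→d4:-→d5:-→d6:H5→d7:- -> H5
  + 24.0.0.0/5 (H4) depth=5
  + 125.50.186.176/28 (H6) depth=28
  del 125.50.186.176/28 (clear depth 28)
  lookup 24.0.5.23: bits 00011 walk d0:H0→d1:-→d2:-→d3:-→d4:-→d5:H4 -> H4
  + 28.247.236.237/32 (H5) depth=32
  + 125.48.0.0/12 (H0) depth=12
  lookup 24.0.3.70: bits 00011 walk d0:H0→d1:-→d2:-→d3:-→d4:-→d5:H4 -> H4
  + 28.247.0.0/16 (H1) depth=16
  lookup 125.61.93.182: bits 011111010011 walk d0:H0→d1:-→d2:-→d3:-→d4:-→d5:-→d6:H5→d7:-→d8:-→d9:-→d10:-→d11:-→d12:H0 -> H0
  lookup 24.0.0.56: bits 00011 walk d0:H0→d1:-→d2:-→d3:-→d4:-→d5:H4 -> H4
  + 64.0.0.0/2 (H6) depth=2
  + 0.0.0.0/0 (H1) depth=0
  + 28.0.0.0/8 (H4) depth=8
  lookup 124.110.250.200: bits 0111110 walk d0:H1→d1:-→d2:H6→d3:-→d4:-→d5:-→d6:H5→d7:- -> H5
  + 125.50.186.128/26 (H1) depth=26
  lookup 24.0.2.228: bits 00011 walk d0:H1→d1:-→d2:-→d3:-→d4:-→d5:H4 -> H4
  + 125.50.186.128/26 (H0) depth=26
  lookup 28.247.6.222: bits 0001110011110111 walk d0:H1→d1:-→d2:-→d3:-→d4:-→d5:H4→d6:-→d7:-→d8:H4→d9:-→d10:-→d11:-→d12:-→d13:-→d14:-→d15:-→d16:H1 -> H1
  + 124.0.0.0/7 (H0) depth=7
  del 124.0.0.0/6 (clear depth 6)
  lookup 125.50.0.0: bits 0111110100110010 walk d0:H1→d1:-→d2:H6→d3:-→d4:-→d5:-→d6:-→d7:H0→d8:-→d9:-→d10:-→d11:-→d12:H0→d13:-→d14:-→d15:-→d16:H5 -> H5
  + 0.0.0.0/0 (H4) depth=0

== LOOKUPS ==
["H6","H5","H4","H4","H0","H4","H5","H4","H1","H5"]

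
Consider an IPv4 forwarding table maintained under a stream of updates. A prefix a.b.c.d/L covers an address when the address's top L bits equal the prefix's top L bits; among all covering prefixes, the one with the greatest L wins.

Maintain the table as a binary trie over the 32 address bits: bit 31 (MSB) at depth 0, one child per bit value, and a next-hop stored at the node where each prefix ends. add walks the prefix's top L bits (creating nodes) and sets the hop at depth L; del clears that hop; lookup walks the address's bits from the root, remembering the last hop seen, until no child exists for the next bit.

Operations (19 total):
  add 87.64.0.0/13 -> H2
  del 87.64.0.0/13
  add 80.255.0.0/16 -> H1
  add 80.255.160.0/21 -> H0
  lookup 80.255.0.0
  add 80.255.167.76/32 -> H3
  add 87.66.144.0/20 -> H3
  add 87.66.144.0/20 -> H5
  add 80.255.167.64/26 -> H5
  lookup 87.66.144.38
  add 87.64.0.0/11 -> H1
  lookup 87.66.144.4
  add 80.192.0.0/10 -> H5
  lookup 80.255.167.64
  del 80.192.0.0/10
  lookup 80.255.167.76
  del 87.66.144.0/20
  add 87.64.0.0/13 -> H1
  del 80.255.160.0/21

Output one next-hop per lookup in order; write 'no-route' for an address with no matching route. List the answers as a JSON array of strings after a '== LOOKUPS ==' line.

Process each operation:
  add 87.64.0.0/13 -> H2 at depth 13
  del 87.64.0.0/13 (clear depth 13)
  add 80.255.0.0/16 -> H1 at depth 16
  add 80.255.160.0/21 -> H0 at depth 21
  ? 80.255.0.0  path d0:-→d1:-→d2:-→d3:-→d4:-→d5:-→d6:-→d7:-→d8:-→d9:-→d10:-→d11:-→d12:-→d13:-→d14:-→d15:-→d16:H1  best=H1
  add 80.255.167.76/32 -> H3 at depth 32
  add 87.66.144.0/20 -> H3 at depth 20
  add 87.66.144.0/20 -> H5 at depth 20
  add 80.255.167.64/26 -> H5 at depth 26
  ? 87.66.144.38  path d0:-→d1:-→d2:-→d3:-→d4:-→d5:-→d6:-→d7:-→d8:-→d9:-→d10:-→d11:-→d12:-→d13:-→d14:-→d15:-→d16:-→d17:-→d18:-→d19:-→d20:H5  best=H5
  add 87.64.0.0/11 -> H1 at depth 11
  ? 87.66.144.4  path d0:-→d1:-→d2:-→d3:-→d4:-→d5:-→d6:-→d7:-→d8:-→d9:-→d10:-→d11:H1→d12:-→d13:-→d14:-→d15:-→d16:-→d17:-→d18:-→d19:-→d20:H5  best=H5
  add 80.192.0.0/10 -> H5 at depth 10
  ? 80.255.167.64  path d0:-→d1:-→d2:-→d3:-→d4:-→d5:-→d6:-→d7:-→d8:-→d9:-→d10:H5→d11:-→d12:-→d13:-→d14:-→d15:-→d16:H1→d17:-→d18:-→d19:-→d20:-→d21:H0→d22:-→d23:-→d24:-→d25:-→d26:H5→d27:-→d28:-  best=H5
  del 80.192.0.0/10 (clear depth 10)
  ? 80.255.167.76  path d0:-→d1:-→d2:-→d3:-→d4:-→d5:-→d6:-→d7:-→d8:-→d9:-→d10:-→d11:-→d12:-→d13:-→d14:-→d15:-→d16:H1→d17:-→d18:-→d19:-→d20:-→d21:H0→d22:-→d23:-→d24:-→d25:-→d26:H5→d27:-→d28:-→d29:-→d30:-→d31:-→d32:H3  best=H3
  del 87.66.144.0/20 (clear depth 20)
  add 87.64.0.0/13 -> H1 at depth 13
  del 80.255.160.0/21 (clear depth 21)

== LOOKUPS ==
["H1","H5","H5","H5","H3"]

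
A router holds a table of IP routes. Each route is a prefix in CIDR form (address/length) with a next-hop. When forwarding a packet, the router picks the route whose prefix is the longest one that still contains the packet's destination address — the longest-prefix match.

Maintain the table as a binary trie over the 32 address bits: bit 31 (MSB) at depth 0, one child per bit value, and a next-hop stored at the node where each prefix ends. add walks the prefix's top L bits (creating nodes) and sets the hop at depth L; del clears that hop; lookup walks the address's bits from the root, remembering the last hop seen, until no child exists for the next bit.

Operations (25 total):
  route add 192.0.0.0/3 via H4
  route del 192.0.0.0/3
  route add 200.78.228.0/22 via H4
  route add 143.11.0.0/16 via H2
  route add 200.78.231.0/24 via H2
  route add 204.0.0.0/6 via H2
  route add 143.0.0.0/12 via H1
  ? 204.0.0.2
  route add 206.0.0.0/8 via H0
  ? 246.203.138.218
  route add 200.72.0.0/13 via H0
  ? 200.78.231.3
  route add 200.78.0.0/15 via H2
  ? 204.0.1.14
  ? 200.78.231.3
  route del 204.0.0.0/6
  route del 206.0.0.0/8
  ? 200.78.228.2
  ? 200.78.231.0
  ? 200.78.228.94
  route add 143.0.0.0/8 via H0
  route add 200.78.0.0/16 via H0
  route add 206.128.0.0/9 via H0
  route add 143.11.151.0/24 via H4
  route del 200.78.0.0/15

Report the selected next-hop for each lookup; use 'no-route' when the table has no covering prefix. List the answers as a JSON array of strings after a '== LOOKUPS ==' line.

Process each operation:
  add 192.0.0.0/3 -> H4 at depth 3
  - 192.0.0.0/3 clear@3
  add 200.78.228.0/22 -> H4 at depth 22
  add 143.11.0.0/16 -> H2 at depth 16
  add 200.78.231.0/24 -> H2 at depth 24
  add 204.0.0.0/6 -> H2 at depth 6
  add 143.0.0.0/12 -> H1 at depth 12
  Q 204.0.0.2: descend 110011 ; hops seen [H2] ; pick H2
  add 206.0.0.0/8 -> H0 at depth 8
  Q 246.203.138.218: descend 11 ; hops seen [∅] ; pick no-route
  add 200.72.0.0/13 -> H0 at depth 13
  Q 200.78.231.3: descend 110010000100111011100111 ; hops seen [H0,H4,H2] ; pick H2
  add 200.78.0.0/15 -> H2 at depth 15
  Q 204.0.1.14: descend 110011 ; hops seen [H2] ; pick H2
  Q 200.78.231.3: descend 110010000100111011100111 ; hops seen [H0,H2,H4,H2] ; pick H2
  - 204.0.0.0/6 clear@6
  - 206.0.0.0/8 clear@8
  Q 200.78.228.2: descend 1100100001001110111001 ; hops seen [H0,H2,H4] ; pick H4
  Q 200.78.231.0: descend 110010000100111011100111 ; hops seen [H0,H2,H4,H2] ; pick H2
  Q 200.78.228.94: descend 1100100001001110111001 ; hops seen [H0,H2,H4] ; pick H4
  add 143.0.0.0/8 -> H0 at depth 8
  add 200.78.0.0/16 -> H0 at depth 16
  add 206.128.0.0/9 -> H0 at depth 9
  add 143.11.151.0/24 -> H4 at depth 24
  - 200.78.0.0/15 clear@15

== LOOKUPS ==
["H2","no-route","H2","H2","H2","H4","H2","H4"]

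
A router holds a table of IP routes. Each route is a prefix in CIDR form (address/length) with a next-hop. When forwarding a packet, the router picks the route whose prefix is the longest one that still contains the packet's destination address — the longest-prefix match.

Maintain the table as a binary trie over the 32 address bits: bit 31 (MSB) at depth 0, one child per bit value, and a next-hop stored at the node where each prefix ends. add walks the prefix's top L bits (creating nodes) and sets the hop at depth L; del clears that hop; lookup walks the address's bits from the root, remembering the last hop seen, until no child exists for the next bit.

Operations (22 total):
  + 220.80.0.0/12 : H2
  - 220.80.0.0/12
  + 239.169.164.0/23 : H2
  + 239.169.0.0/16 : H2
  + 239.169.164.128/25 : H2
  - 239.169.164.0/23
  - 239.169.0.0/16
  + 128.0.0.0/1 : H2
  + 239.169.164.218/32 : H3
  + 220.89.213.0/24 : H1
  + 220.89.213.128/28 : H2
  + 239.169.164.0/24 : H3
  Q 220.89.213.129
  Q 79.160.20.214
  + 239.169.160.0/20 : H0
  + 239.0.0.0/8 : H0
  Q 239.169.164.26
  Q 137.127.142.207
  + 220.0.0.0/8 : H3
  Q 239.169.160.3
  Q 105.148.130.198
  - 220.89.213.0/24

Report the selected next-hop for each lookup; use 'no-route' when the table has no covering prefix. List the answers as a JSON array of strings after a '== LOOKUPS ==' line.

Apply in order:
  add 220.80.0.0/12 -> H2 at depth 12
  del 220.80.0.0/12 (clear depth 12)
  add 239.169.164.0/23 -> H2 at depth 23
  add 239.169.0.0/16 -> H2 at depth 16
  add 239.169.164.128/25 -> H2 at depth 25
  del 239.169.164.0/23 (clear depth 23)
  del 239.169.0.0/16 (clear depth 16)
  add 128.0.0.0/1 -> H2 at depth 1
  add 239.169.164.218/32 -> H3 at depth 32
  add 220.89.213.0/24 -> H1 at depth 24
  add 220.89.213.128/28 -> H2 at depth 28
  add 239.169.164.0/24 -> H3 at depth 24
  lookup 220.89.213.129: bits 1101110001011001110101011000 walk d0:-→d1:H2→d2:-→d3:-→d4:-→d5:-→d6:-→d7:-→d8:-→d9:-→d10:-→d11:-→d12:-→d13:-→d14:-→d15:-→d16:-→d17:-→d18:-→d19:-→d20:-→d21:-→d22:-→d23:-→d24:H1→d25:-→d26:-→d27:-→d28:H2 -> H2
  lookup 79.160.20.214: bits ε walk d0:- -> no-route
  add 239.169.160.0/20 -> H0 at depth 20
  add 239.0.0.0/8 -> H0 at depth 8
  lookup 239.169.164.26: bits 111011111010100110100100 walk d0:-→d1:H2→d2:-→d3:-→d4:-→d5:-→d6:-→d7:-→d8:H0→d9:-→d10:-→d11:-→d12:-→d13:-→d14:-→d15:-→d16:-→d17:-→d18:-→d19:-→d20:H0→d21:-→d22:-→d23:-→d24:H3 -> H3
  lookup 137.127.142.207: bits 1 walk d0:-→d1:H2 -> H2
  add 220.0.0.0/8 -> H3 at depth 8
  lookup 239.169.160.3: bits 111011111010100110100 walk d0:-→d1:H2→d2:-→d3:-→d4:-→d5:-→d6:-→d7:-→d8:H0→d9:-→d10:-→d11:-→d12:-→d13:-→d14:-→d15:-→d16:-→d17:-→d18:-→d19:-→d20:H0→d21:- -> H0
  lookup 105.148.130.198: bits ε walk d0:- -> no-route
  del 220.89.213.0/24 (clear depth 24)

== LOOKUPS ==
["H2","no-route","H3","H2","H0","no-route"]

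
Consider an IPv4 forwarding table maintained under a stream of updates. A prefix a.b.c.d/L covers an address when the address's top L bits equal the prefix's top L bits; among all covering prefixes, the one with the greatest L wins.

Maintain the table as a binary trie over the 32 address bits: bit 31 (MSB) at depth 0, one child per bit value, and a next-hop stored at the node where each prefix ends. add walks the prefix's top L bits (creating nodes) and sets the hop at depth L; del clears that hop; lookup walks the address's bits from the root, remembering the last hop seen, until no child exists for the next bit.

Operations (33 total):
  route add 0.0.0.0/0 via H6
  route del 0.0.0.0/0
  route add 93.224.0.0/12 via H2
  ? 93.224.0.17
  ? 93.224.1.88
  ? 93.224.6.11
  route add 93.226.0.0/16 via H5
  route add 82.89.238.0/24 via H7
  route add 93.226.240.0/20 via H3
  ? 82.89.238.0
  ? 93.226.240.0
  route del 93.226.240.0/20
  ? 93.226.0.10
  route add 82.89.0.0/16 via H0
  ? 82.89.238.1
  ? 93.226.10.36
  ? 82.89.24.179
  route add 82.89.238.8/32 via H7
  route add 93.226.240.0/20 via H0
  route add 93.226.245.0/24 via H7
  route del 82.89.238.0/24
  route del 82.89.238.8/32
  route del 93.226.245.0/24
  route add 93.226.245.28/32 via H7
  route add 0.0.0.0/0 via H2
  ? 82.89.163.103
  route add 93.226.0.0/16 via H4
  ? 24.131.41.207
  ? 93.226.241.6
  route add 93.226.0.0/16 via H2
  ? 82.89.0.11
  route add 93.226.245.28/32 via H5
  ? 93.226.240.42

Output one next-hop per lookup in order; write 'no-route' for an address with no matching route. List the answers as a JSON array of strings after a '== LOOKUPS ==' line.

Apply in order:
  + 0.0.0.0/0 (H6) depth=0
  - 0.0.0.0/0 clear@0
  + 93.224.0.0/12 (H2) depth=12
  Q 93.224.0.17: descend 010111011110 ; hops seen [H2] ; pick H2
  Q 93.224.1.88: descend 010111011110 ; hops seen [H2] ; pick H2
  Q 93.224.6.11: descend 010111011110 ; hops seen [H2] ; pick H2
  + 93.226.0.0/16 (H5) depth=16
  + 82.89.238.0/24 (H7) depth=24
  + 93.226.240.0/20 (H3) depth=20
  Q 82.89.238.0: descend 010100100101100111101110 ; hops seen [H7] ; pick H7
  Q 93.226.240.0: descend 01011101111000101111 ; hops seen [H2,H5,H3] ; pick H3
  - 93.226.240.0/20 clear@20
  Q 93.226.0.10: descend 0101110111100010 ; hops seen [H2,H5] ; pick H5
  + 82.89.0.0/16 (H0) depth=16
  Q 82.89.238.1: descend 010100100101100111101110 ; hops seen [H0,H7] ; pick H7
  Q 93.226.10.36: descend 0101110111100010 ; hops seen [H2,H5] ; pick H5
  Q 82.89.24.179: descend 0101001001011001 ; hops seen [H0] ; pick H0
  + 82.89.238.8/32 (H7) depth=32
  + 93.226.240.0/20 (H0) depth=20
  + 93.226.245.0/24 (H7) depth=24
  - 82.89.238.0/24 clear@24
  - 82.89.238.8/32 clear@32
  - 93.226.245.0/24 clear@24
  + 93.226.245.28/32 (H7) depth=32
  + 0.0.0.0/0 (H2) depth=0
  Q 82.89.163.103: descend 01010010010110011 ; hops seen [H2,H0] ; pick H0
  + 93.226.0.0/16 (H4) depth=16
  Q 24.131.41.207: descend 0 ; hops seen [H2] ; pick H2
  Q 93.226.241.6: descend 010111011110001011110 ; hops seen [H2,H2,H4,H0] ; pick H0
  + 93.226.0.0/16 (H2) depth=16
  Q 82.89.0.11: descend 0101001001011001 ; hops seen [H2,H0] ; pick H0
  + 93.226.245.28/32 (H5) depth=32
  Q 93.226.240.42: descend 010111011110001011110 ; hops seen [H2,H2,H2,H0] ; pick H0

== LOOKUPS ==
["H2","H2","H2","H7","H3","H5","H7","H5","H0","H0","H2","H0","H0","H0"]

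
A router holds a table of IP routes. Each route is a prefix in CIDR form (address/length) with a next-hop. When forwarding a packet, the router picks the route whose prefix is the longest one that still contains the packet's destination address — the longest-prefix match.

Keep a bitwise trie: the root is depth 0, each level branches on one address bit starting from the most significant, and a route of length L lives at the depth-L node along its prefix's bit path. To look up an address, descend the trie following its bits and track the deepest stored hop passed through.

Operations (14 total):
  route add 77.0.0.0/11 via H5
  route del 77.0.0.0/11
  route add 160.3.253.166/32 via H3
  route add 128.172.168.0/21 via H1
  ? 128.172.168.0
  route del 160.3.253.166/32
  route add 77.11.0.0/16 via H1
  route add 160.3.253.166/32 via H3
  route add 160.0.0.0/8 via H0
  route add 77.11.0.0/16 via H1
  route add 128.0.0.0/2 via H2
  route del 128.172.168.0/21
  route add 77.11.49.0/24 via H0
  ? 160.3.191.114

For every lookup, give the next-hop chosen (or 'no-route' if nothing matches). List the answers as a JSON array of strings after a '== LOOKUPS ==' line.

Apply in order:
  add 77.0.0.0/11 -> H5 at depth 11
  - 77.0.0.0/11 clear@11
  add 160.3.253.166/32 -> H3 at depth 32
  add 128.172.168.0/21 -> H1 at depth 21
  ? 128.172.168.0  path d0:-→d1:-→d2:-→d3:-→d4:-→d5:-→d6:-→d7:-→d8:-→d9:-→d10:-→d11:-→d12:-→d13:-→d14:-→d15:-→d16:-→d17:-→d18:-→d19:-→d20:-→d21:H1  best=H1
  - 160.3.253.166/32 clear@32
  add 77.11.0.0/16 -> H1 at depth 16
  add 160.3.253.166/32 -> H3 at depth 32
  add 160.0.0.0/8 -> H0 at depth 8
  add 77.11.0.0/16 -> H1 at depth 16
  add 128.0.0.0/2 -> H2 at depth 2
  - 128.172.168.0/21 clear@21
  add 77.11.49.0/24 -> H0 at depth 24
  ? 160.3.191.114  path d0:-→d1:-→d2:H2→d3:-→d4:-→d5:-→d6:-→d7:-→d8:H0→d9:-→d10:-→d11:-→d12:-→d13:-→d14:-→d15:-→d16:-→d17:-  best=H0

== LOOKUPS ==
["H1","H0"]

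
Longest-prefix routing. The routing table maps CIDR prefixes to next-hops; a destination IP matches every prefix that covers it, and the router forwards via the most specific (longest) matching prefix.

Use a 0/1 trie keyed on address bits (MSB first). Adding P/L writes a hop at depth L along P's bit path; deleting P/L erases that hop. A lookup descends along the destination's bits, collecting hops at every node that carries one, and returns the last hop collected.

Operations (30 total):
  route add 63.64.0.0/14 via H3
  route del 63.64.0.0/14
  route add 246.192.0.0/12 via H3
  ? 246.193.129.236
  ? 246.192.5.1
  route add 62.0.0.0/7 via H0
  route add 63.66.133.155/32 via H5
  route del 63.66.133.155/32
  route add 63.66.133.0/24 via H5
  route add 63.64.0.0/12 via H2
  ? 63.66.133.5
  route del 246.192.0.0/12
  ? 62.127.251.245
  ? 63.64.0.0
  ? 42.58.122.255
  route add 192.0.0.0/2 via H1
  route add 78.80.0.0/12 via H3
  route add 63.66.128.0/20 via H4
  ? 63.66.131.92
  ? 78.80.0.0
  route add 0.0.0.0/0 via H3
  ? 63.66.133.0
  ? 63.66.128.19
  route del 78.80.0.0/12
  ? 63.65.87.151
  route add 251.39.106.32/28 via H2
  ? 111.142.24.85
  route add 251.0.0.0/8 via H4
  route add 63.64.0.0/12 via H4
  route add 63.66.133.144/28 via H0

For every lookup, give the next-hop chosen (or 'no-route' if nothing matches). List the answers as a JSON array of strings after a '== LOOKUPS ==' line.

Apply in order:
  + 63.64.0.0/14 (H3) depth=14
  - 63.64.0.0/14 clear@14
  + 246.192.0.0/12 (H3) depth=12
  ? 246.193.129.236  path d0:-→d1:-→d2:-→d3:-→d4:-→d5:-→d6:-→d7:-→d8:-→d9:-→d10:-→d11:-→d12:H3  best=H3
  ? 246.192.5.1  path d0:-→d1:-→d2:-→d3:-→d4:-→d5:-→d6:-→d7:-→d8:-→d9:-→d10:-→d11:-→d12:H3  best=H3
  + 62.0.0.0/7 (H0) depth=7
  + 63.66.133.155/32 (H5) depth=32
  - 63.66.133.155/32 clear@32
  + 63.66.133.0/24 (H5) depth=24
  + 63.64.0.0/12 (H2) depth=12
  ? 63.66.133.5  path d0:-→d1:-→d2:-→d3:-→d4:-→d5:-→d6:-→d7:H0→d8:-→d9:-→d10:-→d11:-→d12:H2→d13:-→d14:-→d15:-→d16:-→d17:-→d18:-→d19:-→d20:-→d21:-→d22:-→d23:-→d24:H5  best=H5
  - 246.192.0.0/12 clear@12
  ? 62.127.251.245  path d0:-→d1:-→d2:-→d3:-→d4:-→d5:-→d6:-→d7:H0  best=H0
  ? 63.64.0.0  path d0:-→d1:-→d2:-→d3:-→d4:-→d5:-→d6:-→d7:H0→d8:-→d9:-→d10:-→d11:-→d12:H2→d13:-→d14:-  best=H2
  ? 42.58.122.255  path d0:-→d1:-→d2:-→d3:-  best=no-route
  + 192.0.0.0/2 (H1) depth=2
  + 78.80.0.0/12 (H3) depth=12
  + 63.66.128.0/20 (H4) depth=20
  ? 63.66.131.92  path d0:-→d1:-→d2:-→d3:-→d4:-→d5:-→d6:-→d7:H0→d8:-→d9:-→d10:-→d11:-→d12:H2→d13:-→d14:-→d15:-→d16:-→d17:-→d18:-→d19:-→d20:H4→d21:-  best=H4
  ? 78.80.0.0  path d0:-→d1:-→d2:-→d3:-→d4:-→d5:-→d6:-→d7:-→d8:-→d9:-→d10:-→d11:-→d12:H3  best=H3
  + 0.0.0.0/0 (H3) depth=0
  ? 63.66.133.0  path d0:H3→d1:-→d2:-→d3:-→d4:-→d5:-→d6:-→d7:H0→d8:-→d9:-→d10:-→d11:-→d12:H2→d13:-→d14:-→d15:-→d16:-→d17:-→d18:-→d19:-→d20:H4→d21:-→d22:-→d23:-→d24:H5  best=H5
  ? 63.66.128.19  path d0:H3→d1:-→d2:-→d3:-→d4:-→d5:-→d6:-→d7:H0→d8:-→d9:-→d10:-→d11:-→d12:H2→d13:-→d14:-→d15:-→d16:-→d17:-→d18:-→d19:-→d20:H4→d21:-  best=H4
  - 78.80.0.0/12 clear@12
  ? 63.65.87.151  path d0:H3→d1:-→d2:-→d3:-→d4:-→d5:-→d6:-→d7:H0→d8:-→d9:-→d10:-→d11:-→d12:H2→d13:-→d14:-  best=H2
  + 251.39.106.32/28 (H2) depth=28
  ? 111.142.24.85  path d0:H3→d1:-→d2:-  best=H3
  + 251.0.0.0/8 (H4) depth=8
  + 63.64.0.0/12 (H4) depth=12
  + 63.66.133.144/28 (H0) depth=28

== LOOKUPS ==
["H3","H3","H5","H0","H2","no-route","H4","H3","H5","H4","H2","H3"]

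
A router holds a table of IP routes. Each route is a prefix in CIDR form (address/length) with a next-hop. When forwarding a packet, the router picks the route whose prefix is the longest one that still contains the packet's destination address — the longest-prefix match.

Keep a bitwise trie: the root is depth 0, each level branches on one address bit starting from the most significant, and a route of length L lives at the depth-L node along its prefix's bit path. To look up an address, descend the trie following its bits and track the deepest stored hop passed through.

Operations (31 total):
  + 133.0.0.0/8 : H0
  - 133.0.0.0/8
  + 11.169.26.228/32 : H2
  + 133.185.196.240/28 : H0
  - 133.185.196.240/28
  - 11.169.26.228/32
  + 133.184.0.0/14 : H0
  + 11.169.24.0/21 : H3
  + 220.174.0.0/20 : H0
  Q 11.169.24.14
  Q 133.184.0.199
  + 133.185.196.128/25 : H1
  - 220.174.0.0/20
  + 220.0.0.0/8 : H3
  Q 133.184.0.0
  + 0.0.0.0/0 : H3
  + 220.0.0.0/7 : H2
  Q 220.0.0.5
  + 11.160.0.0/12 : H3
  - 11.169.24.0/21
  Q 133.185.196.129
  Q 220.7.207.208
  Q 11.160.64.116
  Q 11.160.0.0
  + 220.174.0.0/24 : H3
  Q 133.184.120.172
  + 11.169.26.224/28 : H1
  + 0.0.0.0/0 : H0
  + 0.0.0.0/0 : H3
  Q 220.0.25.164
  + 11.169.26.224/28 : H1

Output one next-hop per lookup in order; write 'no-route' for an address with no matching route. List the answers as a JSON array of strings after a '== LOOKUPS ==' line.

Process each operation:
  add 133.0.0.0/8 -> H0 at depth 8
  - 133.0.0.0/8 clear@8
  add 11.169.26.228/32 -> H2 at depth 32
  add 133.185.196.240/28 -> H0 at depth 28
  - 133.185.196.240/28 clear@28
  - 11.169.26.228/32 clear@32
  add 133.184.0.0/14 -> H0 at depth 14
  add 11.169.24.0/21 -> H3 at depth 21
  add 220.174.0.0/20 -> H0 at depth 20
  Q 11.169.24.14: descend 0000101110101001000110 ; hops seen [H3] ; pick H3
  Q 133.184.0.199: descend 100001011011100 ; hops seen [H0] ; pick H0
  add 133.185.196.128/25 -> H1 at depth 25
  - 220.174.0.0/20 clear@20
  add 220.0.0.0/8 -> H3 at depth 8
  Q 133.184.0.0: descend 100001011011100 ; hops seen [H0] ; pick H0
  add 0.0.0.0/0 -> H3 at depth 0
  add 220.0.0.0/7 -> H2 at depth 7
  Q 220.0.0.5: descend 11011100 ; hops seen [H3,H2,H3] ; pick H3
  add 11.160.0.0/12 -> H3 at depth 12
  - 11.169.24.0/21 clear@21
  Q 133.185.196.129: descend 1000010110111001110001001 ; hops seen [H3,H0,H1] ; pick H1
  Q 220.7.207.208: descend 11011100 ; hops seen [H3,H2,H3] ; pick H3
  Q 11.160.64.116: descend 000010111010 ; hops seen [H3,H3] ; pick H3
  Q 11.160.0.0: descend 000010111010 ; hops seen [H3,H3] ; pick H3
  add 220.174.0.0/24 -> H3 at depth 24
  Q 133.184.120.172: descend 100001011011100 ; hops seen [H3,H0] ; pick H0
  add 11.169.26.224/28 -> H1 at depth 28
  add 0.0.0.0/0 -> H0 at depth 0
  add 0.0.0.0/0 -> H3 at depth 0
  Q 220.0.25.164: descend 11011100 ; hops seen [H3,H2,H3] ; pick H3
  add 11.169.26.224/28 -> H1 at depth 28

== LOOKUPS ==
["H3","H0","H0","H3","H1","H3","H3","H3","H0","H3"]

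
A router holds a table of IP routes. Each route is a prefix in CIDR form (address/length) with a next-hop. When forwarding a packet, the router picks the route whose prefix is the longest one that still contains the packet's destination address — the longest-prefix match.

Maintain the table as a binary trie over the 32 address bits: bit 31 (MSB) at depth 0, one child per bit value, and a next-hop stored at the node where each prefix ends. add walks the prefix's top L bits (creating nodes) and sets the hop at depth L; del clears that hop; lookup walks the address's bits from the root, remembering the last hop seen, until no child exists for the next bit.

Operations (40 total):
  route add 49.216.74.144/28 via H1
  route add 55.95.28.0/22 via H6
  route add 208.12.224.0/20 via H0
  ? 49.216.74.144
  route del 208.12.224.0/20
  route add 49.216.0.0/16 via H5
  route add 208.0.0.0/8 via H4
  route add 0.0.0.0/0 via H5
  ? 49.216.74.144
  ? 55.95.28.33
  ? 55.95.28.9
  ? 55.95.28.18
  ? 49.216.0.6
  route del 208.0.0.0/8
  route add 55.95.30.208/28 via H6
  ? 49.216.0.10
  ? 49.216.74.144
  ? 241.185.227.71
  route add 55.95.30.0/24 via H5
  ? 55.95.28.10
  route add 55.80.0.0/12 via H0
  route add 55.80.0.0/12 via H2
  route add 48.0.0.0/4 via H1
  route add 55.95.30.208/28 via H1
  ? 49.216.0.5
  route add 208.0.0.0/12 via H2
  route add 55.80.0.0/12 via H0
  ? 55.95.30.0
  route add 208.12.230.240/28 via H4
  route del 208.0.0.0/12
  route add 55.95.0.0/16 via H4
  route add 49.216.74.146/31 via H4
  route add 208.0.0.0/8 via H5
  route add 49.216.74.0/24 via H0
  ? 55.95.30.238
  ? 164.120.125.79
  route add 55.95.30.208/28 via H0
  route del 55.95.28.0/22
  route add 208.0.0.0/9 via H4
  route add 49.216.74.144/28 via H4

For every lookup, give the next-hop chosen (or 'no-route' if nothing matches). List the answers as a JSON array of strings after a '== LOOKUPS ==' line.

Apply in order:
  add 49.216.74.144/28 -> H1 at depth 28
  add 55.95.28.0/22 -> H6 at depth 22
  add 208.12.224.0/20 -> H0 at depth 20
  lookup 49.216.74.144: bits 0011000111011000010010101001 walk d0:-→d1:-→d2:-→d3:-→d4:-→d5:-→d6:-→d7:-→d8:-→d9:-→d10:-→d11:-→d12:-→d13:-→d14:-→d15:-→d16:-→d17:-→d18:-→d19:-→d20:-→d21:-→d22:-→d23:-→d24:-→d25:-→d26:-→d27:-→d28:H1 -> H1
  - 208.12.224.0/20 clear@20
  add 49.216.0.0/16 -> H5 at depth 16
  add 208.0.0.0/8 -> H4 at depth 8
  add 0.0.0.0/0 -> H5 at depth 0
  lookup 49.216.74.144: bits 0011000111011000010010101001 walk d0:H5→d1:-→d2:-→d3:-→d4:-→d5:-→d6:-→d7:-→d8:-→d9:-→d10:-→d11:-→d12:-→d13:-→d14:-→d15:-→d16:H5→d17:-→d18:-→d19:-→d20:-→d21:-→d22:-→d23:-→d24:-→d25:-→d26:-→d27:-→d28:H1 -> H1
  lookup 55.95.28.33: bits 0011011101011111000111 walk d0:H5→d1:-→d2:-→d3:-→d4:-→d5:-→d6:-→d7:-→d8:-→d9:-→d10:-→d11:-→d12:-→d13:-→d14:-→d15:-→d16:-→d17:-→d18:-→d19:-→d20:-→d21:-→d22:H6 -> H6
  lookup 55.95.28.9: bits 0011011101011111000111 walk d0:H5→d1:-→d2:-→d3:-→d4:-→d5:-→d6:-→d7:-→d8:-→d9:-→d10:-→d11:-→d12:-→d13:-→d14:-→d15:-→d16:-→d17:-→d18:-→d19:-→d20:-→d21:-→d22:H6 -> H6
  lookup 55.95.28.18: bits 0011011101011111000111 walk d0:H5→d1:-→d2:-→d3:-→d4:-→d5:-→d6:-→d7:-→d8:-→d9:-→d10:-→d11:-→d12:-→d13:-→d14:-→d15:-→d16:-→d17:-→d18:-→d19:-→d20:-→d21:-→d22:H6 -> H6
  lookup 49.216.0.6: bits 00110001110110000 walk d0:H5→d1:-→d2:-→d3:-→d4:-→d5:-→d6:-→d7:-→d8:-→d9:-→d10:-→d11:-→d12:-→d13:-→d14:-→d15:-→d16:H5→d17:- -> H5
  - 208.0.0.0/8 clear@8
  add 55.95.30.208/28 -> H6 at depth 28
  lookup 49.216.0.10: bits 00110001110110000 walk d0:H5→d1:-→d2:-→d3:-→d4:-→d5:-→d6:-→d7:-→d8:-→d9:-→d10:-→d11:-→d12:-→d13:-→d14:-→d15:-→d16:H5→d17:- -> H5
  lookup 49.216.74.144: bits 0011000111011000010010101001 walk d0:H5→d1:-→d2:-→d3:-→d4:-→d5:-→d6:-→d7:-→d8:-→d9:-→d10:-→d11:-→d12:-→d13:-→d14:-→d15:-→d16:H5→d17:-→d18:-→d19:-→d20:-→d21:-→d22:-→d23:-→d24:-→d25:-→d26:-→d27:-→d28:H1 -> H1
  lookup 241.185.227.71: bits 11 walk d0:H5→d1:-→d2:- -> H5
  add 55.95.30.0/24 -> H5 at depth 24
  lookup 55.95.28.10: bits 0011011101011111000111 walk d0:H5→d1:-→d2:-→d3:-→d4:-→d5:-→d6:-→d7:-→d8:-→d9:-→d10:-→d11:-→d12:-→d13:-→d14:-→d15:-→d16:-→d17:-→d18:-→d19:-→d20:-→d21:-→d22:H6 -> H6
  add 55.80.0.0/12 -> H0 at depth 12
  add 55.80.0.0/12 -> H2 at depth 12
  add 48.0.0.0/4 -> H1 at depth 4
  add 55.95.30.208/28 -> H1 at depth 28
  lookup 49.216.0.5: bits 00110001110110000 walk d0:H5→d1:-→d2:-→d3:-→d4:H1→d5:-→d6:-→d7:-→d8:-→d9:-→d10:-→d11:-→d12:-→d13:-→d14:-→d15:-→d16:H5→d17:- -> H5
  add 208.0.0.0/12 -> H2 at depth 12
  add 55.80.0.0/12 -> H0 at depth 12
  lookup 55.95.30.0: bits 001101110101111100011110 walk d0:H5→d1:-→d2:-→d3:-→d4:H1→d5:-→d6:-→d7:-→d8:-→d9:-→d10:-→d11:-→d12:H0→d13:-→d14:-→d15:-→d16:-→d17:-→d18:-→d19:-→d20:-→d21:-→d22:H6→d23:-→d24:H5 -> H5
  add 208.12.230.240/28 -> H4 at depth 28
  - 208.0.0.0/12 clear@12
  add 55.95.0.0/16 -> H4 at depth 16
  add 49.216.74.146/31 -> H4 at depth 31
  add 208.0.0.0/8 -> H5 at depth 8
  add 49.216.74.0/24 -> H0 at depth 24
  lookup 55.95.30.238: bits 00110111010111110001111011 walk d0:H5→d1:-→d2:-→d3:-→d4:H1→d5:-→d6:-→d7:-→d8:-→d9:-→d10:-→d11:-→d12:H0→d13:-→d14:-→d15:-→d16:H4→d17:-→d18:-→d19:-→d20:-→d21:-→d22:H6→d23:-→d24:H5→d25:-→d26:- -> H5
  lookup 164.120.125.79: bits 1 walk d0:H5→d1:- -> H5
  add 55.95.30.208/28 -> H0 at depth 28
  - 55.95.28.0/22 clear@22
  add 208.0.0.0/9 -> H4 at depth 9
  add 49.216.74.144/28 -> H4 at depth 28

== LOOKUPS ==
["H1","H1","H6","H6","H6","H5","H5","H1","H5","H6","H5","H5","H5","H5"]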